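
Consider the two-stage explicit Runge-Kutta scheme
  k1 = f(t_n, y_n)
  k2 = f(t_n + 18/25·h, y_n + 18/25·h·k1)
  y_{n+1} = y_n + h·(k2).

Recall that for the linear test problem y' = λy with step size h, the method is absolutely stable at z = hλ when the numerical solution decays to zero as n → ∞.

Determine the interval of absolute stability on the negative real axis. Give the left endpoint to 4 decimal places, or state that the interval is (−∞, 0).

(-1.3889, 0).

On y'=λy, z=hλ:
  k1=λy_n ⇒ h·k1=z·y_n;  k2=λ(1+18/25z)y_n ⇒ h·k2=z(1+18/25z)y_n
  y_{n+1}/y_n = 1 + z(1+18/25z) = 1 + z + 18/25z²
  so R(z) = 1 + z + 18/25z².

Solve |R(x)|<1 on ℝ⁻.
x=-1.44: |R|=1.0530
R=1: x+18/25x²=0 ⇒ x=−25/18=-1.3889; min R=1−1/(4·18/25)=0.6528>−1
Confirm numerically:
  x=-1.085: |R|=0.76260 <1
  x=-1.075: |R|=0.75705 <1
  x=-0.841: |R|=0.66824 <1
  x=-0.633: |R|=0.65550 <1
  x=-1.670: |R|=1.33801 >1
  x=-1.588: |R|=1.22766 >1
  x=-1.523: |R|=1.14706 >1
Stable set (-1.3889, 0).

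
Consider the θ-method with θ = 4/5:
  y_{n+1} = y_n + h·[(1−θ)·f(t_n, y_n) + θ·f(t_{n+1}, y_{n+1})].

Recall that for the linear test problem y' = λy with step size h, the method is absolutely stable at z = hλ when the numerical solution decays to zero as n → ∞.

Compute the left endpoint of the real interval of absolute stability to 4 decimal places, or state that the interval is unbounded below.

Test eqn y'=λy, z=hλ:
  y_{n+1} = y_n + z·[1/5·y_n + 4/5·y_{n+1}] ⇒ (1 − 4/5z)y_{n+1} = (1 + 1/5z)y_n
  so R(z) = (1 + 1/5z)/(1 − 4/5z).

Boundary: |R(x)|=1, x<0.
x=-0.31: |R|=0.7516
x=-2: |R|=0.2308
x=-10: |R|=0.1111
x=-100: |R|=0.2346
θ=4/5≥1/2 ⇒ |1+1/5x|<|1−4/5x| ∀x<0 ⇒ stable on all of ℝ⁻.

(−∞, 0) — no finite endpoint.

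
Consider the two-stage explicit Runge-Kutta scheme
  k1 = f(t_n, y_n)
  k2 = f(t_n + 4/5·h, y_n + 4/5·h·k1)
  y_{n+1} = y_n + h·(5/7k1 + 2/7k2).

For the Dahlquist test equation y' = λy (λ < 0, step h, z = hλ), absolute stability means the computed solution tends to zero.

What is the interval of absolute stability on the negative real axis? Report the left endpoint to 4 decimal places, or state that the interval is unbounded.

(-4.3750, 0).

Set f=λy, z=hλ:
  k1=λy_n ⇒ h·k1=z·y_n;  k2=λ(1+4/5z)y_n ⇒ h·k2=z(1+4/5z)y_n
  y_{n+1}/y_n = 1 + 5/7z + 2/7z(1+4/5z) = 1 + z + 8/35z²
  Hence R(z) = 1 + z + 8/35z².

Boundary: |R(x)|=1, x<0.
x=-0.31: |R|=0.7120
R=1: x+8/35x²=0 ⇒ x=−35/8=-4.3750; min R=1−1/(4·8/35)=-0.0938>−1
Confirm numerically:
  x=-3.808: |R|=0.50648 <1
  x=-3.288: |R|=0.18307 <1
  x=-3.110: |R|=0.10077 <1
  x=-2.686: |R|=0.03695 <1
  x=-4.651: |R|=1.29341 >1
  x=-4.485: |R|=1.11277 >1
Stable set (-4.3750, 0).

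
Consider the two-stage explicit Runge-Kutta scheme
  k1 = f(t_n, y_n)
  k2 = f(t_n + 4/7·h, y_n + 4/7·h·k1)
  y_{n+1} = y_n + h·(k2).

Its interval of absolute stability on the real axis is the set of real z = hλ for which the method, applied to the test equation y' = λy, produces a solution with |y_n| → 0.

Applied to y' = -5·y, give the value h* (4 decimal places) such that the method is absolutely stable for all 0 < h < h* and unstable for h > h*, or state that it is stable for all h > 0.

(-1.7500,0); λ=-5 ⇒ h* = (7/4)/5 = 0.3500.

On y'=λy, z=hλ:
  k1=λy_n ⇒ h·k1=z·y_n;  k2=λ(1+4/7z)y_n ⇒ h·k2=z(1+4/7z)y_n
  y_{n+1}/y_n = 1 + z(1+4/7z) = 1 + z + 4/7z²
  ⇒ R(z) = 1 + z + 4/7z².

Find x<0 with |R(x)|<1.
x=-1.31: |R|=0.6706
R=1: x+4/7x²=0 ⇒ x=−7/4=-1.7500; min R=1−1/(4·4/7)=0.5625>−1
Confirm numerically:
  x=-1.586: |R|=0.85137 <1
  x=-1.383: |R|=0.70997 <1
  x=-0.880: |R|=0.56251 <1
  x=-2.046: |R|=1.34607 >1
  x=-1.829: |R|=1.08257 >1
Interval (-1.7500, 0).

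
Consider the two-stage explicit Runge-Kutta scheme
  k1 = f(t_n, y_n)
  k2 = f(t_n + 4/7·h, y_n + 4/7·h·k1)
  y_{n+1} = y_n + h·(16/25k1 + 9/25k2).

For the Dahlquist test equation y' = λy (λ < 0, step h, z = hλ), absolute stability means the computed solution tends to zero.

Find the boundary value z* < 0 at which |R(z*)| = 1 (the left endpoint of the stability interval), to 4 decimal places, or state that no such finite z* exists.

left endpoint -4.8611.

With y'=λy (z=hλ):
  k1=λy_n ⇒ h·k1=z·y_n;  k2=λ(1+4/7z)y_n ⇒ h·k2=z(1+4/7z)y_n
  y_{n+1}/y_n = 1 + 16/25z + 9/25z(1+4/7z) = 1 + z + 36/175z²
  Hence R(z) = 1 + z + 36/175z².

Find x<0 with |R(x)|<1.
x=-0.36: |R|=0.6667
R=1: x+36/175x²=0 ⇒ x=−175/36=-4.8611; min R=1−1/(4·36/175)=-0.2153>−1
Confirm numerically:
  x=-4.027: |R|=0.30901 <1
  x=-3.783: |R|=0.16100 <1
  x=-3.503: |R|=0.02132 <1
  x=-3.430: |R|=0.00979 <1
  x=-5.432: |R|=1.63793 >1
  x=-4.976: |R|=1.11760 >1
So |R|<1 on (-4.8611, 0).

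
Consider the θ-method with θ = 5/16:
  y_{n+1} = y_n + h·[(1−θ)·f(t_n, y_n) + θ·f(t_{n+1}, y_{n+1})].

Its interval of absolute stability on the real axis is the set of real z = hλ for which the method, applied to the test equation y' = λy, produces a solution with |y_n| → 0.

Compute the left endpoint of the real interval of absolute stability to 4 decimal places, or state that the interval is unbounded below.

On y'=λy, z=hλ:
  y_{n+1} = y_n + z·[11/16·y_n + 5/16·y_{n+1}] ⇒ (1 − 5/16z)y_{n+1} = (1 + 11/16z)y_n
  so R(z) = (1 + 11/16z)/(1 − 5/16z).

Find x<0 with |R(x)|<1.
x=-1.76: |R|=0.1355
R=−1: 1+11/16x = −1+5/16x ⇒ -3/8x=2 ⇒ x=2/(-3/8)=-5.3333
Confirm numerically:
  x=-4.598: |R|=0.88684 <1
  x=-4.184: |R|=0.81322 <1
  x=-3.909: |R|=0.75957 <1
  x=-5.436: |R|=1.01427 >1
  x=-5.429: |R|=1.01330 >1
  x=-5.393: |R|=1.00833 >1
So |R|<1 on (-5.3333, 0).

left endpoint -5.3333.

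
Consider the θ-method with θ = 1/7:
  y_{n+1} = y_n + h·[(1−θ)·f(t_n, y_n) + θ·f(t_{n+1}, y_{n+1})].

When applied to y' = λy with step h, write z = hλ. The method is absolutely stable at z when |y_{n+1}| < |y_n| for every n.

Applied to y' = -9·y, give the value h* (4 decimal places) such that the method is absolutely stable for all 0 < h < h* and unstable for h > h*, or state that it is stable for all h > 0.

(-2.8000,0); λ=-9 ⇒ h* = (14/5)/9 = 0.3111.

Set f=λy, z=hλ:
  y_{n+1} = y_n + z·[6/7·y_n + 1/7·y_{n+1}] ⇒ (1 − 1/7z)y_{n+1} = (1 + 6/7z)y_n
  so R(z) = (1 + 6/7z)/(1 − 1/7z).

Boundary: |R(x)|=1, x<0.
x=-1.53: |R|=0.2556
R=−1: 1+6/7x = −1+1/7x ⇒ -5/7x=2 ⇒ x=2/(-5/7)=-2.8000
Confirm numerically:
  x=-2.304: |R|=0.73345 <1
  x=-2.019: |R|=0.56703 <1
  x=-1.917: |R|=0.50488 <1
  x=-1.385: |R|=0.15623 <1
  x=-2.918: |R|=1.05949 >1
  x=-2.904: |R|=1.05250 >1
So |R|<1 on (-2.8000, 0).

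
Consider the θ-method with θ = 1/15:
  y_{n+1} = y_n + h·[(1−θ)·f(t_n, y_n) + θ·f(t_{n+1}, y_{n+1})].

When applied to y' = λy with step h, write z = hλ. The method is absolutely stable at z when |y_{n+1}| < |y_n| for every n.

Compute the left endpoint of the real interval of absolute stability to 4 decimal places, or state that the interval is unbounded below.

On y'=λy, z=hλ:
  y_{n+1} = y_n + z·[14/15·y_n + 1/15·y_{n+1}] ⇒ (1 − 1/15z)y_{n+1} = (1 + 14/15z)y_n
  R(z) = (1 + 14/15z)/(1 − 1/15z).

Boundary: |R(x)|=1, x<0.
x=-1.1: |R|=0.0248
R=−1: 1+14/15x = −1+1/15x ⇒ -13/15x=2 ⇒ x=2/(-13/15)=-2.3077
Confirm numerically:
  x=-1.970: |R|=0.74131 <1
  x=-1.966: |R|=0.73818 <1
  x=-1.402: |R|=0.28216 <1
  x=-2.888: |R|=1.42174 >1
  x=-2.637: |R|=1.24273 >1
  x=-2.515: |R|=1.15387 >1
So |R|<1 on (-2.3077, 0).

left endpoint -2.3077.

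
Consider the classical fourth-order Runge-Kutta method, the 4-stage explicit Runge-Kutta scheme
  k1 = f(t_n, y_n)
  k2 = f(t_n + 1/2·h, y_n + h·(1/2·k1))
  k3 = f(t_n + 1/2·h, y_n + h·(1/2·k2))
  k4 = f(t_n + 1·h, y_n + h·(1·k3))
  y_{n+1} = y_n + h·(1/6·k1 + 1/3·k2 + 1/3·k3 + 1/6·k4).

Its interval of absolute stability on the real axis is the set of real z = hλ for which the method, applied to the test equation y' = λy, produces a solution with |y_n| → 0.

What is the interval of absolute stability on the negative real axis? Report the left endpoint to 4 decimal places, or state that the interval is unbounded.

With y'=λy (z=hλ):
  order 4, 4-stage ⇒ R(z)=1+z+z^2/2+z^3/6+z^4/24
  (e.g. R(-1.69)=0.27347, |R|=0.27347)

Solve |R(x)|<1 on ℝ⁻.
x=-1.69: |R|=0.2735
|R(-2.02)|=0.3402 |R(-1.79)|=0.2839 |R(-0.8)|=0.4517
Bisect:
  x_lo=-3.1489 |R|=1.7016  x_hi=-0.2254 |R|=0.7982
  mid=-1.68715 |R|=0.27328 →hi
  mid=-2.41802 |R|=0.57349 →hi
  mid=-2.78345 |R|=0.99723 →hi
  mid=-2.96617 |R|=1.30876 →lo
  mid=-2.87481 |R|=1.14357 →lo
  mid=-2.82913 |R|=1.06813 →lo
  mid=-2.80629 |R|=1.03212 →lo
  ...
  [-2.78542,-2.78524] ⇒ x*=-2.7853
Stable set (-2.7853, 0).

(-2.7853, 0).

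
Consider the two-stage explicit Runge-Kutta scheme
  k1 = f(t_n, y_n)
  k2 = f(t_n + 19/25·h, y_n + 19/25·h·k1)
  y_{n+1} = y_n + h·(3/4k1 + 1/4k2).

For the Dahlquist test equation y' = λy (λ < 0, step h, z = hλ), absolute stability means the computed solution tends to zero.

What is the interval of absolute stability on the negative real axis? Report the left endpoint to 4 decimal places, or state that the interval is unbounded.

z∈(-5.2632,0).

On y'=λy, z=hλ:
  k1=λy_n ⇒ h·k1=z·y_n;  k2=λ(1+19/25z)y_n ⇒ h·k2=z(1+19/25z)y_n
  y_{n+1}/y_n = 1 + 3/4z + 1/4z(1+19/25z) = 1 + z + 19/100z²
  Hence R(z) = 1 + z + 19/100z².

Boundary: |R(x)|=1, x<0.
x=-0.37: |R|=0.6560
R=1: x+19/100x²=0 ⇒ x=−100/19=-5.2632; min R=1−1/(4·19/100)=-0.3158>−1
Confirm numerically:
  x=-4.187: |R|=0.14388 <1
  x=-3.574: |R|=0.14704 <1
  x=-2.967: |R|=0.29441 <1
  x=-5.701: |R|=1.47427 >1
  x=-5.577: |R|=1.33256 >1
  x=-5.371: |R|=1.11005 >1
Interval (-5.2632, 0).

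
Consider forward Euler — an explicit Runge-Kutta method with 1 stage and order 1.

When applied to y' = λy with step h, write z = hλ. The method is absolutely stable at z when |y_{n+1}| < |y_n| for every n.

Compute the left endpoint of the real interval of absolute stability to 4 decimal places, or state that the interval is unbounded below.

z* = -2.0000.

With y'=λy (z=hλ):
  order 1, 1-stage ⇒ R(z)=1+z
  (e.g. R(-0.89)=0.11000, |R|=0.11000)

Find x<0 with |R(x)|<1.
x=-0.89: |R|=0.1100
|R(-2.28)|=1.2800 |R(-1.64)|=0.6400 |R(-0.9)|=0.1000
Bisect:
  x_lo=-2.7422 |R|=1.7422  x_hi=-0.3786 |R|=0.6214
  mid=-1.56044 |R|=0.56044 →hi
  mid=-2.15134 |R|=1.15134 →lo
  mid=-1.85589 |R|=0.85589 →hi
  mid=-2.00362 |R|=1.00362 →lo
  mid=-1.92976 |R|=0.92976 →hi
  mid=-1.96669 |R|=0.96669 →hi
  mid=-1.98515 |R|=0.98515 →hi
  mid=-1.99439 |R|=0.99439 →hi
  mid=-1.99900 |R|=0.99900 →hi
  mid=-2.00131 |R|=1.00131 →lo
  ...
  [-2.00001,-1.99987] ⇒ x*=-2.0000
So |R|<1 on (-2.0000, 0).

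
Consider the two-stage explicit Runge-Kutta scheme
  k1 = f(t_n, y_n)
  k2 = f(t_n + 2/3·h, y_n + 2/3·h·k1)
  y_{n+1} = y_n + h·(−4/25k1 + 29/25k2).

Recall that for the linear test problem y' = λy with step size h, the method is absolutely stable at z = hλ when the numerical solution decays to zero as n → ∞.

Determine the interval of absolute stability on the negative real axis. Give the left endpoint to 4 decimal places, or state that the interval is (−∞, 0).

(-1.2931, 0).

Set f=λy, z=hλ:
  k1=λy_n ⇒ h·k1=z·y_n;  k2=λ(1+2/3z)y_n ⇒ h·k2=z(1+2/3z)y_n
  y_{n+1}/y_n = 1 − 4/25z + 29/25z(1+2/3z) = 1 + z + 58/75z²
  so R(z) = 1 + z + 58/75z².

Find x<0 with |R(x)|<1.
x=-0.73: |R|=0.6821
R=1: x+58/75x²=0 ⇒ x=−75/58=-1.2931; min R=1−1/(4·58/75)=0.6767>−1
Confirm numerically:
  x=-0.894: |R|=0.72408 <1
  x=-0.787: |R|=0.69198 <1
  x=-0.735: |R|=0.68277 <1
  x=-1.853: |R|=1.80232 >1
  x=-1.607: |R|=1.39009 >1
So |R|<1 on (-1.2931, 0).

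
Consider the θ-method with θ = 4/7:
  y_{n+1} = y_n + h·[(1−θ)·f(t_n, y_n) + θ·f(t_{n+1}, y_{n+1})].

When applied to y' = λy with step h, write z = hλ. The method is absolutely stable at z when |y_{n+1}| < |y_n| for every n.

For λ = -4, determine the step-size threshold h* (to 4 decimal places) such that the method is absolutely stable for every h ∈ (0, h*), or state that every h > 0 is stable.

On y'=λy, z=hλ:
  y_{n+1} = y_n + z·[3/7·y_n + 4/7·y_{n+1}] ⇒ (1 − 4/7z)y_{n+1} = (1 + 3/7z)y_n
  so R(z) = (1 + 3/7z)/(1 − 4/7z).

Solve |R(x)|<1 on ℝ⁻.
x=-0.54: |R|=0.5873
x=-2: |R|=0.0667
x=-10: |R|=0.4894
x=-100: |R|=0.7199
θ=4/7≥1/2 ⇒ |1+3/7x|<|1−4/7x| ∀x<0 ⇒ interval (−∞,0).

unbounded; (−∞, 0). Any h>0 works for λ=-4.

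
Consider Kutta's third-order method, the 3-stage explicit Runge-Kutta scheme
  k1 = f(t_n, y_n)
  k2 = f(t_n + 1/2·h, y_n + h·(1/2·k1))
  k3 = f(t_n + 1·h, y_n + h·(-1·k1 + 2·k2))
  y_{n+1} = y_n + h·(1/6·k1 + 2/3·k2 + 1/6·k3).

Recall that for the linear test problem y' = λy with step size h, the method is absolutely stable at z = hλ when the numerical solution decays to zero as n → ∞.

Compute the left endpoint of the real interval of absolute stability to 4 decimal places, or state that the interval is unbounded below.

z* = -2.5127.

Set f=λy, z=hλ:
  order 3, 3-stage ⇒ R(z)=1+z+z^2/2+z^3/6
  (e.g. R(-0.91)=0.37845, |R|=0.37845)

Find x<0 with |R(x)|<1.
x=-0.91: |R|=0.3785
|R(-2.39)|=0.8093 |R(-1.82)|=0.1686 |R(-0.94)|=0.3634
Bisect:
  x_lo=-2.9821 |R|=1.9555  x_hi=-0.1898 |R|=0.8271
  mid=-1.58593 |R|=0.00684 →hi
  mid=-2.28400 |R|=0.66148 →hi
  mid=-2.63304 |R|=1.20902 →lo
  mid=-2.45852 |R|=0.91304 →hi
  mid=-2.54578 |R|=1.05514 →lo
  mid=-2.50215 |R|=0.98266 →hi
  mid=-2.52396 |R|=1.01854 →lo
  ...
  [-2.51288,-2.51271] ⇒ x*=-2.5127
Interval (-2.5127, 0).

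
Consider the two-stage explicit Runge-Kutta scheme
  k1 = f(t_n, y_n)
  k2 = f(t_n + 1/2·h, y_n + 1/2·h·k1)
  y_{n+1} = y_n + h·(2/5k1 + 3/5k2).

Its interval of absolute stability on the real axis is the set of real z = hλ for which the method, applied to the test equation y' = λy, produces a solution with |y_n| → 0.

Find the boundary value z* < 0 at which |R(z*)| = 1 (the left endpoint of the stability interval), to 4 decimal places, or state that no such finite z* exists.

z* = -3.3333.

On y'=λy, z=hλ:
  k1=λy_n ⇒ h·k1=z·y_n;  k2=λ(1+1/2z)y_n ⇒ h·k2=z(1+1/2z)y_n
  y_{n+1}/y_n = 1 + 2/5z + 3/5z(1+1/2z) = 1 + z + 3/10z²
  R(z) = 1 + z + 3/10z².

Solve |R(x)|<1 on ℝ⁻.
x=-1.29: |R|=0.2092
R=1: x+3/10x²=0 ⇒ x=−10/3=-3.3333; min R=1−1/(4·3/10)=0.1667>−1
Confirm numerically:
  x=-3.231: |R|=0.90081 <1
  x=-2.747: |R|=0.51680 <1
  x=-2.522: |R|=0.38615 <1
  x=-2.016: |R|=0.20328 <1
  x=-3.921: |R|=1.69127 >1
  x=-3.666: |R|=1.36587 >1
Stable set (-3.3333, 0).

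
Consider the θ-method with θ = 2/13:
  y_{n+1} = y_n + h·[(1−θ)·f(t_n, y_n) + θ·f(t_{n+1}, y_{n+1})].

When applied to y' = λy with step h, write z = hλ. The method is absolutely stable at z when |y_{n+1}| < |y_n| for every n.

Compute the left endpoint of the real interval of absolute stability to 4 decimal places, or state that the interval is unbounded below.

z* = -2.8889.

With y'=λy (z=hλ):
  y_{n+1} = y_n + z·[11/13·y_n + 2/13·y_{n+1}] ⇒ (1 − 2/13z)y_{n+1} = (1 + 11/13z)y_n
  Hence R(z) = (1 + 11/13z)/(1 − 2/13z).

Find x<0 with |R(x)|<1.
x=-0.46: |R|=0.5704
R=−1: 1+11/13x = −1+2/13x ⇒ -9/13x=2 ⇒ x=2/(-9/13)=-2.8889
Confirm numerically:
  x=-2.842: |R|=0.97741 <1
  x=-2.651: |R|=0.88302 <1
  x=-1.622: |R|=0.29808 <1
  x=-3.432: |R|=1.24607 >1
  x=-3.360: |R|=1.21501 >1
  x=-2.938: |R|=1.02342 >1
Interval (-2.8889, 0).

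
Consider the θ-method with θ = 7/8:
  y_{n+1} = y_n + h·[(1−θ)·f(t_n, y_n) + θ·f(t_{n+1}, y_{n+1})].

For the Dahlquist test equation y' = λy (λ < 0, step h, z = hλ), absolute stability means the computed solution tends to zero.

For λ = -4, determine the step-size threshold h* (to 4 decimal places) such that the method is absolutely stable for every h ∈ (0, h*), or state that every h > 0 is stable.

Set f=λy, z=hλ:
  y_{n+1} = y_n + z·[1/8·y_n + 7/8·y_{n+1}] ⇒ (1 − 7/8z)y_{n+1} = (1 + 1/8z)y_n
  so R(z) = (1 + 1/8z)/(1 − 7/8z).

Solve |R(x)|<1 on ℝ⁻.
x=-0.37: |R|=0.7205
x=-2: |R|=0.2727
x=-10: |R|=0.0256
x=-100: |R|=0.1299
θ=7/8≥1/2 ⇒ |1+1/8x|<|1−7/8x| ∀x<0 ⇒ interval (−∞,0).

unbounded; (−∞, 0). Any h>0 works for λ=-4.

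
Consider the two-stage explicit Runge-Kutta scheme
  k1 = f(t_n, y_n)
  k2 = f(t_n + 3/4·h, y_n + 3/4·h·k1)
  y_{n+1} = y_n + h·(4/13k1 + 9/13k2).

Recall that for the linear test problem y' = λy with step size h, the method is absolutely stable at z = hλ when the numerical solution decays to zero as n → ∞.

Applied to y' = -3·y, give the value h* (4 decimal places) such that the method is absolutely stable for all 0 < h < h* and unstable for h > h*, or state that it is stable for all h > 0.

With y'=λy (z=hλ):
  k1=λy_n ⇒ h·k1=z·y_n;  k2=λ(1+3/4z)y_n ⇒ h·k2=z(1+3/4z)y_n
  y_{n+1}/y_n = 1 + 4/13z + 9/13z(1+3/4z) = 1 + z + 27/52z²
  Hence R(z) = 1 + z + 27/52z².

Solve |R(x)|<1 on ℝ⁻.
x=-1.29: |R|=0.5741
R=1: x+27/52x²=0 ⇒ x=−52/27=-1.9259; min R=1−1/(4·27/52)=0.5185>−1
Confirm numerically:
  x=-1.210: |R|=0.55021 <1
  x=-1.196: |R|=0.54672 <1
  x=-1.170: |R|=0.54078 <1
  x=-0.972: |R|=0.51856 <1
  x=-2.348: |R|=1.51457 >1
  x=-2.050: |R|=1.13207 >1
Interval (-1.9259, 0).

(-1.9259,0); λ=-3 ⇒ h* = (52/27)/3 = 0.6420.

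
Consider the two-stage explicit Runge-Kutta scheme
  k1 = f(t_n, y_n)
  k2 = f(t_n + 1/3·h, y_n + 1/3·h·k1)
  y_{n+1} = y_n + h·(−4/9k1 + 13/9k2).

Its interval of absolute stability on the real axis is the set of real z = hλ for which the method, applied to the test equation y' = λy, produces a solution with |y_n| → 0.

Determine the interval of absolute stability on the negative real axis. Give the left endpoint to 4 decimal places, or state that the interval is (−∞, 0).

z∈(-2.0769,0).

Test eqn y'=λy, z=hλ:
  k1=λy_n ⇒ h·k1=z·y_n;  k2=λ(1+1/3z)y_n ⇒ h·k2=z(1+1/3z)y_n
  y_{n+1}/y_n = 1 − 4/9z + 13/9z(1+1/3z) = 1 + z + 13/27z²
  ⇒ R(z) = 1 + z + 13/27z².

Solve |R(x)|<1 on ℝ⁻.
x=-0.5: |R|=0.6204
R=1: x+13/27x²=0 ⇒ x=−27/13=-2.0769; min R=1−1/(4·13/27)=0.4808>−1
Confirm numerically:
  x=-1.916: |R|=0.85155 <1
  x=-1.812: |R|=0.76887 <1
  x=-1.272: |R|=0.50703 <1
  x=-1.130: |R|=0.48480 <1
  x=-2.645: |R|=1.72346 >1
  x=-2.427: |R|=1.40908 >1
Interval (-2.0769, 0).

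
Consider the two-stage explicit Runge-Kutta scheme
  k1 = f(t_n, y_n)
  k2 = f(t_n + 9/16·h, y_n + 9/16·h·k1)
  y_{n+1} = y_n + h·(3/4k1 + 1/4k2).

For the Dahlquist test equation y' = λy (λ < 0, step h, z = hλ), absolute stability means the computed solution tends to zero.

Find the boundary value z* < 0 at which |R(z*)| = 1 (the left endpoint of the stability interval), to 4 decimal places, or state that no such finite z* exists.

left endpoint -7.1111.

Set f=λy, z=hλ:
  k1=λy_n ⇒ h·k1=z·y_n;  k2=λ(1+9/16z)y_n ⇒ h·k2=z(1+9/16z)y_n
  y_{n+1}/y_n = 1 + 3/4z + 1/4z(1+9/16z) = 1 + z + 9/64z²
  Hence R(z) = 1 + z + 9/64z².

Boundary: |R(x)|=1, x<0.
x=-1.11: |R|=0.0633
R=1: x+9/64x²=0 ⇒ x=−64/9=-7.1111; min R=1−1/(4·9/64)=-0.7778>−1
Confirm numerically:
  x=-6.277: |R|=0.26373 <1
  x=-6.188: |R|=0.19672 <1
  x=-4.113: |R|=0.73408 <1
  x=-3.553: |R|=0.77778 <1
  x=-7.702: |R|=1.63999 >1
  x=-7.611: |R|=1.53503 >1
  x=-7.399: |R|=1.29954 >1
So |R|<1 on (-7.1111, 0).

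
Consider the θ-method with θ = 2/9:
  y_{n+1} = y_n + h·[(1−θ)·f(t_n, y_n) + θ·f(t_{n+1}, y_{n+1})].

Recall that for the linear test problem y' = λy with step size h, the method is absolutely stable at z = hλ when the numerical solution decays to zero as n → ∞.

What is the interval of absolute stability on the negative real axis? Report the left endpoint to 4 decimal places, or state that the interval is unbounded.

Test eqn y'=λy, z=hλ:
  y_{n+1} = y_n + z·[7/9·y_n + 2/9·y_{n+1}] ⇒ (1 − 2/9z)y_{n+1} = (1 + 7/9z)y_n
  so R(z) = (1 + 7/9z)/(1 − 2/9z).

Solve |R(x)|<1 on ℝ⁻.
x=-0.57: |R|=0.4941
R=−1: 1+7/9x = −1+2/9x ⇒ -5/9x=2 ⇒ x=2/(-5/9)=-3.6000
Confirm numerically:
  x=-3.370: |R|=0.92694 <1
  x=-3.129: |R|=0.84565 <1
  x=-3.127: |R|=0.84496 <1
  x=-3.716: |R|=1.03530 >1
  x=-3.676: |R|=1.02324 >1
Interval (-3.6000, 0).

z∈(-3.6000,0).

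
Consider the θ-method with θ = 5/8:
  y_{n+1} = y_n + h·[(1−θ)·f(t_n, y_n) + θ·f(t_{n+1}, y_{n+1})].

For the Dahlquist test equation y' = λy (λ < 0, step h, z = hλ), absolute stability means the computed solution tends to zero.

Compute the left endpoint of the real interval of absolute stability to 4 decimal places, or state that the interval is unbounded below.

Set f=λy, z=hλ:
  y_{n+1} = y_n + z·[3/8·y_n + 5/8·y_{n+1}] ⇒ (1 − 5/8z)y_{n+1} = (1 + 3/8z)y_n
  so R(z) = (1 + 3/8z)/(1 − 5/8z).

Boundary: |R(x)|=1, x<0.
x=-0.45: |R|=0.6488
x=-2: |R|=0.1111
x=-10: |R|=0.3793
x=-100: |R|=0.5748
θ=5/8≥1/2 ⇒ |1+3/8x|<|1−5/8x| ∀x<0 ⇒ interval (−∞,0).

unbounded; (−∞, 0).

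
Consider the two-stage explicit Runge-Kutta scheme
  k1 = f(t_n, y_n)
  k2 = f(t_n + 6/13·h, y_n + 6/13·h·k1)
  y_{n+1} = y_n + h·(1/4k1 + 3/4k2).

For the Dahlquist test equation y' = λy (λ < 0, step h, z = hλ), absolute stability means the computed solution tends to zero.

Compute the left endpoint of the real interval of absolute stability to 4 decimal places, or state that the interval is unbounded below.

z* = -2.8889.

Set f=λy, z=hλ:
  k1=λy_n ⇒ h·k1=z·y_n;  k2=λ(1+6/13z)y_n ⇒ h·k2=z(1+6/13z)y_n
  y_{n+1}/y_n = 1 + 1/4z + 3/4z(1+6/13z) = 1 + z + 9/26z²
  ⇒ R(z) = 1 + z + 9/26z².

Need |R(x)|<1, x<0.
x=-0.96: |R|=0.3590
R=1: x+9/26x²=0 ⇒ x=−26/9=-2.8889; min R=1−1/(4·9/26)=0.2778>−1
Confirm numerically:
  x=-2.774: |R|=0.88968 <1
  x=-2.390: |R|=0.58727 <1
  x=-1.834: |R|=0.33031 <1
  x=-3.311: |R|=1.48379 >1
  x=-3.303: |R|=1.47347 >1
Interval (-2.8889, 0).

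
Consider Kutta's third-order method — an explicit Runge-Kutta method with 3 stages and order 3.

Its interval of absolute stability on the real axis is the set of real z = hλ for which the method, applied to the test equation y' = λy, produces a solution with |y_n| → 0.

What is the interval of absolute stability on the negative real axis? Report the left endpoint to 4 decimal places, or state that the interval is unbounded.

z∈(-2.5127,0).

On y'=λy, z=hλ:
  order 3, 3-stage ⇒ R(z)=1+z+z^2/2+z^3/6
  (e.g. R(-0.44)=0.64260, |R|=0.64260)

Boundary: |R(x)|=1, x<0.
x=-0.44: |R|=0.6426
|R(-2.61)|=1.1672 |R(-1.91)|=0.2473 |R(-0.88)|=0.3936
Bisect:
  x_lo=-2.9202 |R|=1.8067  x_hi=-0.1561 |R|=0.8555
  mid=-1.53814 |R|=0.03829 →hi
  mid=-2.22916 |R|=0.59075 →hi
  mid=-2.57467 |R|=1.10475 →lo
  mid=-2.40191 |R|=0.82683 →hi
  mid=-2.48829 |R|=0.96024 →hi
  mid=-2.53148 |R|=1.03107 →lo
  mid=-2.50988 |R|=0.99530 →hi
  mid=-2.52068 |R|=1.01310 →lo
  mid=-2.51528 |R|=1.00418 →lo
  mid=-2.51258 |R|=0.99973 →hi
  ...
  [-2.51275,-2.51258] ⇒ x*=-2.5127
So |R|<1 on (-2.5127, 0).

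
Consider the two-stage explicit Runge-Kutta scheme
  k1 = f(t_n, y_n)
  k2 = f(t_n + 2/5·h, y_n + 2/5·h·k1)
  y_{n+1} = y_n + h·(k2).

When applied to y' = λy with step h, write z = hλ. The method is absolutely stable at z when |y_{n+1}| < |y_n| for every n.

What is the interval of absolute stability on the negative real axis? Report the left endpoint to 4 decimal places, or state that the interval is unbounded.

On y'=λy, z=hλ:
  k1=λy_n ⇒ h·k1=z·y_n;  k2=λ(1+2/5z)y_n ⇒ h·k2=z(1+2/5z)y_n
  y_{n+1}/y_n = 1 + z(1+2/5z) = 1 + z + 2/5z²
  Hence R(z) = 1 + z + 2/5z².

Need |R(x)|<1, x<0.
x=-0.83: |R|=0.4456
R=1: x+2/5x²=0 ⇒ x=−5/2=-2.5000; min R=1−1/(4·2/5)=0.3750>−1
Confirm numerically:
  x=-1.721: |R|=0.46374 <1
  x=-1.618: |R|=0.42917 <1
  x=-1.338: |R|=0.37810 <1
  x=-1.033: |R|=0.39384 <1
  x=-2.931: |R|=1.50530 >1
  x=-2.918: |R|=1.48789 >1
  x=-2.652: |R|=1.16124 >1
Interval (-2.5000, 0).

z∈(-2.5000,0).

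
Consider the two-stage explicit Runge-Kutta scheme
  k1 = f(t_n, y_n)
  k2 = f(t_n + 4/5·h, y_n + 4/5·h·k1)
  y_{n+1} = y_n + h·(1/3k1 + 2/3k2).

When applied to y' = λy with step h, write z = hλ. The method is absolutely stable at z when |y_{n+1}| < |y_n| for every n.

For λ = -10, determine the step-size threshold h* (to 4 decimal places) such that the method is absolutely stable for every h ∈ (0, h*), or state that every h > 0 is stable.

(-1.8750,0); λ=-10 ⇒ h* = (15/8)/10 = 0.1875.

Set f=λy, z=hλ:
  k1=λy_n ⇒ h·k1=z·y_n;  k2=λ(1+4/5z)y_n ⇒ h·k2=z(1+4/5z)y_n
  y_{n+1}/y_n = 1 + 1/3z + 2/3z(1+4/5z) = 1 + z + 8/15z²
  R(z) = 1 + z + 8/15z².

Boundary: |R(x)|=1, x<0.
x=-1.64: |R|=0.7945
R=1: x+8/15x²=0 ⇒ x=−15/8=-1.8750; min R=1−1/(4·8/15)=0.5312>−1
Confirm numerically:
  x=-1.847: |R|=0.97242 <1
  x=-1.583: |R|=0.75347 <1
  x=-1.269: |R|=0.58986 <1
  x=-2.339: |R|=1.57882 >1
  x=-1.934: |R|=1.06086 >1
So |R|<1 on (-1.8750, 0).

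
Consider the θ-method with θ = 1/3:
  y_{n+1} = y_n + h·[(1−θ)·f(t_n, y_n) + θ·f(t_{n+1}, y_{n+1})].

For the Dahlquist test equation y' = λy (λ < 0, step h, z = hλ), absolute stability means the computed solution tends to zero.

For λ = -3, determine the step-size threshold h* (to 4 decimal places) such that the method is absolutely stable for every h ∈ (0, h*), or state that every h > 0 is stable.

(-6.0000,0); λ=-3 ⇒ h* = (6)/3 = 2.0000.

With y'=λy (z=hλ):
  y_{n+1} = y_n + z·[2/3·y_n + 1/3·y_{n+1}] ⇒ (1 − 1/3z)y_{n+1} = (1 + 2/3z)y_n
  Hence R(z) = (1 + 2/3z)/(1 − 1/3z).

Find x<0 with |R(x)|<1.
x=-1.65: |R|=0.0645
R=−1: 1+2/3x = −1+1/3x ⇒ -1/3x=2 ⇒ x=2/(-1/3)=-6.0000
Confirm numerically:
  x=-5.931: |R|=0.99227 <1
  x=-4.083: |R|=0.72935 <1
  x=-3.198: |R|=0.54792 <1
  x=-2.431: |R|=0.34285 <1
  x=-6.581: |R|=1.06064 >1
  x=-6.425: |R|=1.04509 >1
So |R|<1 on (-6.0000, 0).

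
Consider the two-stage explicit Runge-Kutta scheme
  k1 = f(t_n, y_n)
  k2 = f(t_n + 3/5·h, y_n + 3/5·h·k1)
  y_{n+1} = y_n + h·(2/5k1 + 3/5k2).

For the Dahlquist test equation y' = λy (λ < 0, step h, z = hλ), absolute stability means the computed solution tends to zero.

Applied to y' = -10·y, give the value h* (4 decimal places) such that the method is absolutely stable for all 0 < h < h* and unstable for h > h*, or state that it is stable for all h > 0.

Test eqn y'=λy, z=hλ:
  k1=λy_n ⇒ h·k1=z·y_n;  k2=λ(1+3/5z)y_n ⇒ h·k2=z(1+3/5z)y_n
  y_{n+1}/y_n = 1 + 2/5z + 3/5z(1+3/5z) = 1 + z + 9/25z²
  R(z) = 1 + z + 9/25z².

Find x<0 with |R(x)|<1.
x=-1.6: |R|=0.3216
R=1: x+9/25x²=0 ⇒ x=−25/9=-2.7778; min R=1−1/(4·9/25)=0.3056>−1
Confirm numerically:
  x=-2.745: |R|=0.96761 <1
  x=-1.633: |R|=0.32701 <1
  x=-1.272: |R|=0.31047 <1
  x=-3.124: |R|=1.38938 >1
  x=-2.852: |R|=1.07621 >1
So |R|<1 on (-2.7778, 0).

(-2.7778,0); λ=-10 ⇒ h* = (25/9)/10 = 0.2778.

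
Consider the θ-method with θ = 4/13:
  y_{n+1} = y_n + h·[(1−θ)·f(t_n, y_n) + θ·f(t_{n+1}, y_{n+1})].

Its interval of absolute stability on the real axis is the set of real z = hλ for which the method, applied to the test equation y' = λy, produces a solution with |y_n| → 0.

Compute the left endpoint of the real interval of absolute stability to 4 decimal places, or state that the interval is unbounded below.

z* = -5.2000.

With y'=λy (z=hλ):
  y_{n+1} = y_n + z·[9/13·y_n + 4/13·y_{n+1}] ⇒ (1 − 4/13z)y_{n+1} = (1 + 9/13z)y_n
  Hence R(z) = (1 + 9/13z)/(1 − 4/13z).

Find x<0 with |R(x)|<1.
x=-1.72: |R|=0.1247
R=−1: 1+9/13x = −1+4/13x ⇒ -5/13x=2 ⇒ x=2/(-5/13)=-5.2000
Confirm numerically:
  x=-4.438: |R|=0.87611 <1
  x=-3.679: |R|=0.72561 <1
  x=-3.330: |R|=0.64476 <1
  x=-2.088: |R|=0.27126 <1
  x=-5.554: |R|=1.05026 >1
  x=-5.349: |R|=1.02166 >1
Stable set (-5.2000, 0).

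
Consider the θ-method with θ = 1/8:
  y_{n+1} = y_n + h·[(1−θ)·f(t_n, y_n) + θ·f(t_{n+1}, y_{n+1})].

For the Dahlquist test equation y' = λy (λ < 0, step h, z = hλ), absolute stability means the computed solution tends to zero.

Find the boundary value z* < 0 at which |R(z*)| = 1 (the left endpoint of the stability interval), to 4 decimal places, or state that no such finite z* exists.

z* = -2.6667.

Set f=λy, z=hλ:
  y_{n+1} = y_n + z·[7/8·y_n + 1/8·y_{n+1}] ⇒ (1 − 1/8z)y_{n+1} = (1 + 7/8z)y_n
  so R(z) = (1 + 7/8z)/(1 − 1/8z).

Find x<0 with |R(x)|<1.
x=-0.54: |R|=0.4941
R=−1: 1+7/8x = −1+1/8x ⇒ -3/4x=2 ⇒ x=2/(-3/4)=-2.6667
Confirm numerically:
  x=-2.641: |R|=0.98553 <1
  x=-2.081: |R|=0.65142 <1
  x=-1.579: |R|=0.31872 <1
  x=-1.215: |R|=0.05480 <1
  x=-2.734: |R|=1.03764 >1
  x=-2.728: |R|=1.03430 >1
Interval (-2.6667, 0).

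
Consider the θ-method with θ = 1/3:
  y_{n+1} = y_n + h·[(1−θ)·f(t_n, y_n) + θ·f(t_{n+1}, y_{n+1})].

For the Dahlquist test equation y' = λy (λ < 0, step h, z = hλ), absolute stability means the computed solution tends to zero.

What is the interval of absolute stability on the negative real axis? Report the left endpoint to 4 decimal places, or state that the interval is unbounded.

Test eqn y'=λy, z=hλ:
  y_{n+1} = y_n + z·[2/3·y_n + 1/3·y_{n+1}] ⇒ (1 − 1/3z)y_{n+1} = (1 + 2/3z)y_n
  ⇒ R(z) = (1 + 2/3z)/(1 − 1/3z).

Find x<0 with |R(x)|<1.
x=-0.39: |R|=0.6549
R=−1: 1+2/3x = −1+1/3x ⇒ -1/3x=2 ⇒ x=2/(-1/3)=-6.0000
Confirm numerically:
  x=-5.934: |R|=0.99261 <1
  x=-3.913: |R|=0.69811 <1
  x=-3.899: |R|=0.69546 <1
  x=-3.669: |R|=0.65047 <1
  x=-6.552: |R|=1.05779 >1
  x=-6.286: |R|=1.03080 >1
  x=-6.082: |R|=1.00903 >1
Stable set (-6.0000, 0).

z∈(-6.0000,0).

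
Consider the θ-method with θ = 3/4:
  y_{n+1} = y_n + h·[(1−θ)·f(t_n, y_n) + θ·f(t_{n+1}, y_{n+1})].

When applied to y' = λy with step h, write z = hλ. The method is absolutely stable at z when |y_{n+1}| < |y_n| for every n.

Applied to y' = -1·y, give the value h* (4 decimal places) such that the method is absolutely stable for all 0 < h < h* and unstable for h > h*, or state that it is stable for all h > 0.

Set f=λy, z=hλ:
  y_{n+1} = y_n + z·[1/4·y_n + 3/4·y_{n+1}] ⇒ (1 − 3/4z)y_{n+1} = (1 + 1/4z)y_n
  so R(z) = (1 + 1/4z)/(1 − 3/4z).

Need |R(x)|<1, x<0.
x=-1.79: |R|=0.2359
x=-2: |R|=0.2000
x=-10: |R|=0.1765
x=-100: |R|=0.3158
θ=3/4≥1/2 ⇒ |1+1/4x|<|1−3/4x| ∀x<0 ⇒ stable on all of ℝ⁻.

(−∞, 0) — no finite endpoint. Any h>0 works for λ=-1.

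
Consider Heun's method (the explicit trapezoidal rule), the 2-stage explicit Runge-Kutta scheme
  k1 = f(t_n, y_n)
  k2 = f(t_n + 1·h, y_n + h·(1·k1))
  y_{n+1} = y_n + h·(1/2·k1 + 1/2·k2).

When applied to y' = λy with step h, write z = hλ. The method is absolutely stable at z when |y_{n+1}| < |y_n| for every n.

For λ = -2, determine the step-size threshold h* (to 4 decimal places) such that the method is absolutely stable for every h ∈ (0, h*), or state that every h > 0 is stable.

Test eqn y'=λy, z=hλ:
  order 2, 2-stage ⇒ R(z)=1+z+z^2/2
  (e.g. R(-0.59)=0.58405, |R|=0.58405)

Need |R(x)|<1, x<0.
x=-0.59: |R|=0.5840
|R(-2.11)|=1.1160 |R(-0.95)|=0.5012 |R(-0.53)|=0.6104
Bisect:
  x_lo=-2.8500 |R|=2.2112  x_hi=-0.2286 |R|=0.7976
  mid=-1.53928 |R|=0.64541 →hi
  mid=-2.19464 |R|=1.21358 →lo
  mid=-1.86696 |R|=0.87581 →hi
  mid=-2.03080 |R|=1.03128 →lo
  mid=-1.94888 |R|=0.95019 →hi
  mid=-1.98984 |R|=0.98989 →hi
  mid=-2.01032 |R|=1.01038 →lo
  mid=-2.00008 |R|=1.00008 →lo
  mid=-1.99496 |R|=0.99498 →hi
  ...
  [-2.00008,-1.99992] ⇒ x*=-2.0000
So |R|<1 on (-2.0000, 0).

(-2.0000,0); λ=-2 ⇒ h* = 1.0000.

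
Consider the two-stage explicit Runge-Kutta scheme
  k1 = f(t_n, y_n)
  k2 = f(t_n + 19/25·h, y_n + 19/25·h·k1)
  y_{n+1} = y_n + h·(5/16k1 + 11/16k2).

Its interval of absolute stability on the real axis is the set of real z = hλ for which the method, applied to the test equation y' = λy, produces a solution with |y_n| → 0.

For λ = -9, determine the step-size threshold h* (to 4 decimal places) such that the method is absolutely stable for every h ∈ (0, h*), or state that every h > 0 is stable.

Test eqn y'=λy, z=hλ:
  k1=λy_n ⇒ h·k1=z·y_n;  k2=λ(1+19/25z)y_n ⇒ h·k2=z(1+19/25z)y_n
  y_{n+1}/y_n = 1 + 5/16z + 11/16z(1+19/25z) = 1 + z + 209/400z²
  R(z) = 1 + z + 209/400z².

Solve |R(x)|<1 on ℝ⁻.
x=-1.11: |R|=0.5338
R=1: x+209/400x²=0 ⇒ x=−400/209=-1.9139; min R=1−1/(4·209/400)=0.5215>−1
Confirm numerically:
  x=-1.785: |R|=0.87980 <1
  x=-1.614: |R|=0.74711 <1
  x=-1.608: |R|=0.74301 <1
  x=-1.112: |R|=0.53409 <1
  x=-2.095: |R|=1.19827 >1
  x=-1.950: |R|=1.03681 >1
Stable set (-1.9139, 0).

(-1.9139,0); λ=-9 ⇒ h* = (400/209)/9 = 0.2127.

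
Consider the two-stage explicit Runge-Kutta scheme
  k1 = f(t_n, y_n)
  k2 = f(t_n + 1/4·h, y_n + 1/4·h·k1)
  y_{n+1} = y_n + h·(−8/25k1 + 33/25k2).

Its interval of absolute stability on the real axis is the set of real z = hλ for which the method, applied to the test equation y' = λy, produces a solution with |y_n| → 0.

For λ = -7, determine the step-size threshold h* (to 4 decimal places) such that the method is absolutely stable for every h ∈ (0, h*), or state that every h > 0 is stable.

Set f=λy, z=hλ:
  k1=λy_n ⇒ h·k1=z·y_n;  k2=λ(1+1/4z)y_n ⇒ h·k2=z(1+1/4z)y_n
  y_{n+1}/y_n = 1 − 8/25z + 33/25z(1+1/4z) = 1 + z + 33/100z²
  Hence R(z) = 1 + z + 33/100z².

Find x<0 with |R(x)|<1.
x=-1.02: |R|=0.3233
R=1: x+33/100x²=0 ⇒ x=−100/33=-3.0303; min R=1−1/(4·33/100)=0.2424>−1
Confirm numerically:
  x=-1.829: |R|=0.27493 <1
  x=-1.608: |R|=0.24527 <1
  x=-1.598: |R|=0.24469 <1
  x=-1.471: |R|=0.24307 <1
  x=-3.480: |R|=1.51643 >1
  x=-3.427: |R|=1.44863 >1
  x=-3.126: |R|=1.09872 >1
Interval (-3.0303, 0).

(-3.0303,0); λ=-7 ⇒ h* = (100/33)/7 = 0.4329.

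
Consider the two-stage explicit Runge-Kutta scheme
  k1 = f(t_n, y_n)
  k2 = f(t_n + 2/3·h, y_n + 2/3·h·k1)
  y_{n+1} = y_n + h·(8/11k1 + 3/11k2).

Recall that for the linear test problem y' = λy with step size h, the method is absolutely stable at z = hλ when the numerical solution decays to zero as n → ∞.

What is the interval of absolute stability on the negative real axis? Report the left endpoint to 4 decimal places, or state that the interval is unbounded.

On y'=λy, z=hλ:
  k1=λy_n ⇒ h·k1=z·y_n;  k2=λ(1+2/3z)y_n ⇒ h·k2=z(1+2/3z)y_n
  y_{n+1}/y_n = 1 + 8/11z + 3/11z(1+2/3z) = 1 + z + 2/11z²
  so R(z) = 1 + z + 2/11z².

Need |R(x)|<1, x<0.
x=-0.98: |R|=0.1946
R=1: x+2/11x²=0 ⇒ x=−11/2=-5.5000; min R=1−1/(4·2/11)=-0.3750>−1
Confirm numerically:
  x=-3.653: |R|=0.22674 <1
  x=-3.592: |R|=0.24610 <1
  x=-3.578: |R|=0.25035 <1
  x=-5.900: |R|=1.42909 >1
  x=-5.621: |R|=1.12366 >1
So |R|<1 on (-5.5000, 0).

z∈(-5.5000,0).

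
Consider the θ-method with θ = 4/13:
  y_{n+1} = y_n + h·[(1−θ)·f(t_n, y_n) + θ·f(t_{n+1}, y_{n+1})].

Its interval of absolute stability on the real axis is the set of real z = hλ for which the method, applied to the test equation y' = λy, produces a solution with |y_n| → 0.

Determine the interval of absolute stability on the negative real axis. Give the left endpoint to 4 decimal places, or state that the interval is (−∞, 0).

z∈(-5.2000,0).

Set f=λy, z=hλ:
  y_{n+1} = y_n + z·[9/13·y_n + 4/13·y_{n+1}] ⇒ (1 − 4/13z)y_{n+1} = (1 + 9/13z)y_n
  Hence R(z) = (1 + 9/13z)/(1 − 4/13z).

Need |R(x)|<1, x<0.
x=-1.64: |R|=0.0900
R=−1: 1+9/13x = −1+4/13x ⇒ -5/13x=2 ⇒ x=2/(-5/13)=-5.2000
Confirm numerically:
  x=-4.312: |R|=0.85321 <1
  x=-2.151: |R|=0.29434 <1
  x=-2.096: |R|=0.27422 <1
  x=-5.551: |R|=1.04985 >1
  x=-5.437: |R|=1.03410 >1
Stable set (-5.2000, 0).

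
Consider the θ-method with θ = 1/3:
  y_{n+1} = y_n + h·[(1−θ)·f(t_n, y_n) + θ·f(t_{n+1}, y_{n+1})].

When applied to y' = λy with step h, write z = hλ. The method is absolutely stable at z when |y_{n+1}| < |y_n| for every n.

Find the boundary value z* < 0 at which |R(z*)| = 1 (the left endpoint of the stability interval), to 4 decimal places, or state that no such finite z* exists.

z* = -6.0000.

Set f=λy, z=hλ:
  y_{n+1} = y_n + z·[2/3·y_n + 1/3·y_{n+1}] ⇒ (1 − 1/3z)y_{n+1} = (1 + 2/3z)y_n
  so R(z) = (1 + 2/3z)/(1 − 1/3z).

Need |R(x)|<1, x<0.
x=-0.54: |R|=0.5424
R=−1: 1+2/3x = −1+1/3x ⇒ -1/3x=2 ⇒ x=2/(-1/3)=-6.0000
Confirm numerically:
  x=-4.129: |R|=0.73755 <1
  x=-3.303: |R|=0.57211 <1
  x=-3.184: |R|=0.54463 <1
  x=-6.463: |R|=1.04893 >1
  x=-6.406: |R|=1.04316 >1
  x=-6.059: |R|=1.00651 >1
Interval (-6.0000, 0).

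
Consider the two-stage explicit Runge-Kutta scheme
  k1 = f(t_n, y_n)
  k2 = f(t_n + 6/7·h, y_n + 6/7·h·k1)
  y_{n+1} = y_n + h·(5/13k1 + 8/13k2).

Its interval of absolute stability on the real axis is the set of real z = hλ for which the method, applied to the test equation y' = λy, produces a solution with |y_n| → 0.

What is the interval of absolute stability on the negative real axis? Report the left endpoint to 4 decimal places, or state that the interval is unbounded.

z∈(-1.8958,0).

With y'=λy (z=hλ):
  k1=λy_n ⇒ h·k1=z·y_n;  k2=λ(1+6/7z)y_n ⇒ h·k2=z(1+6/7z)y_n
  y_{n+1}/y_n = 1 + 5/13z + 8/13z(1+6/7z) = 1 + z + 48/91z²
  Hence R(z) = 1 + z + 48/91z².

Need |R(x)|<1, x<0.
x=-1.7: |R|=0.8244
R=1: x+48/91x²=0 ⇒ x=−91/48=-1.8958; min R=1−1/(4·48/91)=0.5260>−1
Confirm numerically:
  x=-1.806: |R|=0.91442 <1
  x=-1.115: |R|=0.54077 <1
  x=-1.032: |R|=0.52977 <1
  x=-0.782: |R|=0.54056 <1
  x=-2.465: |R|=1.74004 >1
  x=-2.406: |R|=1.64745 >1
  x=-2.115: |R|=1.24450 >1
Interval (-1.8958, 0).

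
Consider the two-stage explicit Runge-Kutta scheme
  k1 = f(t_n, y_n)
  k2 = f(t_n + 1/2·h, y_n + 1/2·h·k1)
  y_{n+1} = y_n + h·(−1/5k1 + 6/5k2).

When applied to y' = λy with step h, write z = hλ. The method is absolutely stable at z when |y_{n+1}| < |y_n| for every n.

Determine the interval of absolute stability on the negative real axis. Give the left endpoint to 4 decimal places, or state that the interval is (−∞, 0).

(-1.6667, 0).

Test eqn y'=λy, z=hλ:
  k1=λy_n ⇒ h·k1=z·y_n;  k2=λ(1+1/2z)y_n ⇒ h·k2=z(1+1/2z)y_n
  y_{n+1}/y_n = 1 − 1/5z + 6/5z(1+1/2z) = 1 + z + 3/5z²
  ⇒ R(z) = 1 + z + 3/5z².

Find x<0 with |R(x)|<1.
x=-0.64: |R|=0.6058
R=1: x+3/5x²=0 ⇒ x=−5/3=-1.6667; min R=1−1/(4·3/5)=0.5833>−1
Confirm numerically:
  x=-1.561: |R|=0.90103 <1
  x=-1.498: |R|=0.84840 <1
  x=-0.826: |R|=0.58337 <1
  x=-0.792: |R|=0.58436 <1
  x=-1.996: |R|=1.39441 >1
  x=-1.788: |R|=1.13017 >1
Stable set (-1.6667, 0).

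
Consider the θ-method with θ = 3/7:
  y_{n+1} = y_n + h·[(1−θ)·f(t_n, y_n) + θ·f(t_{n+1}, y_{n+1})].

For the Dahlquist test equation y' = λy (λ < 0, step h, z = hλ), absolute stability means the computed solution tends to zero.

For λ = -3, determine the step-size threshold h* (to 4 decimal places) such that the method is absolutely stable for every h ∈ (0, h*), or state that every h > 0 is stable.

(-14.0000,0); λ=-3 ⇒ h* = (14)/3 = 4.6667.

On y'=λy, z=hλ:
  y_{n+1} = y_n + z·[4/7·y_n + 3/7·y_{n+1}] ⇒ (1 − 3/7z)y_{n+1} = (1 + 4/7z)y_n
  Hence R(z) = (1 + 4/7z)/(1 − 3/7z).

Boundary: |R(x)|=1, x<0.
x=-1.04: |R|=0.2806
R=−1: 1+4/7x = −1+3/7x ⇒ -1/7x=2 ⇒ x=2/(-1/7)=-14.0000
Confirm numerically:
  x=-12.600: |R|=0.96875 <1
  x=-12.573: |R|=0.96809 <1
  x=-7.231: |R|=0.76409 <1
  x=-5.943: |R|=0.67550 <1
  x=-14.494: |R|=1.00979 >1
  x=-14.368: |R|=1.00734 >1
Stable set (-14.0000, 0).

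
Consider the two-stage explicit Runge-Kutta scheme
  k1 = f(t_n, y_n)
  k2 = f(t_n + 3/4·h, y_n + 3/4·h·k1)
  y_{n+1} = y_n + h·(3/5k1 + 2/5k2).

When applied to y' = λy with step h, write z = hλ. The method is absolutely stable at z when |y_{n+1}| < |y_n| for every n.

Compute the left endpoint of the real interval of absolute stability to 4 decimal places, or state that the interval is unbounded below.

z* = -3.3333.

Test eqn y'=λy, z=hλ:
  k1=λy_n ⇒ h·k1=z·y_n;  k2=λ(1+3/4z)y_n ⇒ h·k2=z(1+3/4z)y_n
  y_{n+1}/y_n = 1 + 3/5z + 2/5z(1+3/4z) = 1 + z + 3/10z²
  Hence R(z) = 1 + z + 3/10z².

Solve |R(x)|<1 on ℝ⁻.
x=-1.67: |R|=0.1667
R=1: x+3/10x²=0 ⇒ x=−10/3=-3.3333; min R=1−1/(4·3/10)=0.1667>−1
Confirm numerically:
  x=-3.194: |R|=0.86649 <1
  x=-2.693: |R|=0.48267 <1
  x=-2.262: |R|=0.27299 <1
  x=-1.481: |R|=0.17701 <1
  x=-3.689: |R|=1.39362 >1
  x=-3.493: |R|=1.16731 >1
So |R|<1 on (-3.3333, 0).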